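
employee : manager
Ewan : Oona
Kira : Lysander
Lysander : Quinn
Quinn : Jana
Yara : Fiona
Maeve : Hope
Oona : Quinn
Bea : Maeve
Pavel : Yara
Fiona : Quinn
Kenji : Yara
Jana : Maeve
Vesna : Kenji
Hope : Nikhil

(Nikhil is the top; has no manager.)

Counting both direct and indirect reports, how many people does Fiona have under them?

Fiona directly manages Yara. Under Yara: Kenji, Vesna, Pavel (3). That's 4 in total.

4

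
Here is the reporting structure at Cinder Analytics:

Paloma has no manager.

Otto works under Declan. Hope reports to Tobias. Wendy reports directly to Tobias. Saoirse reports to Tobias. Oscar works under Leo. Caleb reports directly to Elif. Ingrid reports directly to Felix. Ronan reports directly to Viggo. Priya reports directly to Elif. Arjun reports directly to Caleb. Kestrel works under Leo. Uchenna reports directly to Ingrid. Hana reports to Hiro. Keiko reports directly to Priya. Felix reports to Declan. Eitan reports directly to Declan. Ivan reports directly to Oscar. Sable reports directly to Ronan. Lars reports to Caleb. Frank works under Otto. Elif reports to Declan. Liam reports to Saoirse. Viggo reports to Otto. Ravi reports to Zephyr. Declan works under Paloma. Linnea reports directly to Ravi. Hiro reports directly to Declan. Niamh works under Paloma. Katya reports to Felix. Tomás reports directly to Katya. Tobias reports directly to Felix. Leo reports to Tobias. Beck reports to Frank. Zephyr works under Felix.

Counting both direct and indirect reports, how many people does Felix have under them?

Felix directly manages Tobias, Katya, Ingrid, Zephyr. Under Tobias: Hope, Saoirse, Liam, Wendy, Leo, Kestrel, Oscar, Ivan (8). Under Katya: Tomás (1). Under Ingrid: Uchenna (1). Under Zephyr: Ravi, Linnea (2). So Felix's organization is 4 direct reports plus everyone under them: 9 + 2 + 2 + 3 = 16.

16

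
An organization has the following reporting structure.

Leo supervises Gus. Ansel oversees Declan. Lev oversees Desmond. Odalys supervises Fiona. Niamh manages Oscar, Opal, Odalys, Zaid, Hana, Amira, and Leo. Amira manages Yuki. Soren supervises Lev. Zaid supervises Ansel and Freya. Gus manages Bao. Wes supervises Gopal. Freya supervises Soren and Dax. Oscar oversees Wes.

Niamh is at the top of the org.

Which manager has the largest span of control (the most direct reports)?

Direct-report counts: Niamh has 7; Amira has 1; Leo has 1; Gus has 1; Oscar has 1; Wes has 1; Odalys has 1; Zaid has 2; Freya has 2; Soren has 1; Lev has 1; Ansel has 1. The largest is 7, held by Niamh.

Niamh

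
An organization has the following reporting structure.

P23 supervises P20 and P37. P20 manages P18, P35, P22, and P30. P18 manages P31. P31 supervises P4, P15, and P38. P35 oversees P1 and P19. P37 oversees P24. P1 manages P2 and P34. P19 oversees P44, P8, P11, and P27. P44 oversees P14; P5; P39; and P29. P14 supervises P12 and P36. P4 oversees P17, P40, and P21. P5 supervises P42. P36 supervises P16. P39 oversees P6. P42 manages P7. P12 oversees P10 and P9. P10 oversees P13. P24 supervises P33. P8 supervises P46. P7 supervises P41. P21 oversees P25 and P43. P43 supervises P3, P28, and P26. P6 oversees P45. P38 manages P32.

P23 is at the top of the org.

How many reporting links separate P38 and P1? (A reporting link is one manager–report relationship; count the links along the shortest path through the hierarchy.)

P38 is 3 levels below P20, and P1 is 2 levels below P20 (their lowest common manager). The shortest path runs up from P38 to P20 and back down to P1: 3 + 2 = 5 links.

5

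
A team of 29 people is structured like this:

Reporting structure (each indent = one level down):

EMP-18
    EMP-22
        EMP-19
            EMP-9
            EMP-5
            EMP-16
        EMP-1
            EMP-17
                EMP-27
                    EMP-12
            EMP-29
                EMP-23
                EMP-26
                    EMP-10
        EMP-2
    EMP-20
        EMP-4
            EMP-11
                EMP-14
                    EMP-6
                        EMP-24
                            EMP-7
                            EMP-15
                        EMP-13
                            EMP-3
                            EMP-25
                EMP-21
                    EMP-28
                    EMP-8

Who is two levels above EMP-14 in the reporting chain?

EMP-14 reports to EMP-11, and EMP-11 reports to EMP-4. So EMP-14's skip-level manager is EMP-4.

EMP-4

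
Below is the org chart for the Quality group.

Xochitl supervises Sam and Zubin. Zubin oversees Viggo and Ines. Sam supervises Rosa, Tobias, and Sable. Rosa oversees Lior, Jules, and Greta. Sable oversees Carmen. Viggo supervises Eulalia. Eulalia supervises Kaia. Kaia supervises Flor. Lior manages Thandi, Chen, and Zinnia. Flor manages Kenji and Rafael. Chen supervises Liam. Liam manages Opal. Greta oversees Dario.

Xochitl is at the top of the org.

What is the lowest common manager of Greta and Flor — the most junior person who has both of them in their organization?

Xochitl

Greta's chain of managers is Rosa, Sam, Xochitl. Flor's chain of managers is Kaia, Eulalia, Viggo, Zubin, Xochitl. The first manager that appears in both chains is Xochitl.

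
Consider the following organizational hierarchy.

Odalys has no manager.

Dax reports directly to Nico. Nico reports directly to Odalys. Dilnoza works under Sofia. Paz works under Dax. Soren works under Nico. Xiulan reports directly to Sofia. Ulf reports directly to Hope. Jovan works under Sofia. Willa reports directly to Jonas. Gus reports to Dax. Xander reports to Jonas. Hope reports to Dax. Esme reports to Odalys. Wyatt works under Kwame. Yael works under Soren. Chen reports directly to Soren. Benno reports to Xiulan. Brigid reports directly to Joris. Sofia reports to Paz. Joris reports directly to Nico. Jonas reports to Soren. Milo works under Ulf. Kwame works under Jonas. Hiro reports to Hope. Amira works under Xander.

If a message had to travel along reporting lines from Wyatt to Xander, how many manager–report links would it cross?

3

Wyatt is 2 levels below Jonas, and Xander is 1 level below Jonas (their lowest common manager). The shortest path runs up from Wyatt to Jonas and back down to Xander: 2 + 1 = 3 links.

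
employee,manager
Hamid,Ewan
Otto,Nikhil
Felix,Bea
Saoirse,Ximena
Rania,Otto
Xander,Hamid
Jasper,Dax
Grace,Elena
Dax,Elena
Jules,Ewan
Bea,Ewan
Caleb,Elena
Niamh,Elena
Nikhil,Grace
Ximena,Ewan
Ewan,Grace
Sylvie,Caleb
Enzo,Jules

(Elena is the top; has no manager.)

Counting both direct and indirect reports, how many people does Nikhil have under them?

Nikhil directly manages Otto. Under Otto: Rania (1). That's 2 in total.

2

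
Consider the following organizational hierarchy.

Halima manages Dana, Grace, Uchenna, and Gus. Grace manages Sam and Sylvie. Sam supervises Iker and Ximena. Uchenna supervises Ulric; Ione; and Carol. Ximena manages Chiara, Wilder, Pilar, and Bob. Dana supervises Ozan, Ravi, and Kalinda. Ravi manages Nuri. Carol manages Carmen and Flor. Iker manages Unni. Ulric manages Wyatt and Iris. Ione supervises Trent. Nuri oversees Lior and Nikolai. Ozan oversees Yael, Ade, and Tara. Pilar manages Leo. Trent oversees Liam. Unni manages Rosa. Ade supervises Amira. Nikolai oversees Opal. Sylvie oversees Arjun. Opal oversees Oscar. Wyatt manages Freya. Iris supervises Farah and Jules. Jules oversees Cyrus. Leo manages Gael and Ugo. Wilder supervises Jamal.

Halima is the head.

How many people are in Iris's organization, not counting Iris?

3

Iris directly manages Farah, Jules. Farah has no reports. Under Jules: Cyrus (1). So Iris's organization is 2 direct reports plus everyone under them: 1 + 2 = 3.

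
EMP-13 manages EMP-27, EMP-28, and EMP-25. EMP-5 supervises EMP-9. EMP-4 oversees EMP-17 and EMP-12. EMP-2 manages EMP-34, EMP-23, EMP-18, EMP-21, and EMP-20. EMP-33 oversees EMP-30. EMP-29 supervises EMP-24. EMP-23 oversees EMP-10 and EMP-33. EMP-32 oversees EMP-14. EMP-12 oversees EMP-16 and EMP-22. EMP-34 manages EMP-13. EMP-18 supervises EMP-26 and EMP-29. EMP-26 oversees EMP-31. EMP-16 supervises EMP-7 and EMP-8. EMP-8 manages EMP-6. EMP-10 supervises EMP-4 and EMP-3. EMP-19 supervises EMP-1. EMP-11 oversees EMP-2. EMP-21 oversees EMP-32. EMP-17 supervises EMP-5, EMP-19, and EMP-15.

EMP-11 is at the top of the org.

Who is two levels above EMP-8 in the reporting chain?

EMP-8 reports to EMP-16, and EMP-16 reports to EMP-12. So EMP-8's skip-level manager is EMP-12.

EMP-12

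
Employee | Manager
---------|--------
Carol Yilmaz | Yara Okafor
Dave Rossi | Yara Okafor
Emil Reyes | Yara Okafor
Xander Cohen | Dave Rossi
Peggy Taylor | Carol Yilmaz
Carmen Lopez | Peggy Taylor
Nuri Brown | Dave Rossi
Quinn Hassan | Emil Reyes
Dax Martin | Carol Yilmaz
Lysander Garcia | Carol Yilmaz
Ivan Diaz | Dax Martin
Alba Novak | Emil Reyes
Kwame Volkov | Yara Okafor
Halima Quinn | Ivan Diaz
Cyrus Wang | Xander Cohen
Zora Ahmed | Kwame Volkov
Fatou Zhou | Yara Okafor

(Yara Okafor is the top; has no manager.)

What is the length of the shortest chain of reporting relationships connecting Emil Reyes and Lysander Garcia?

3

Emil Reyes is 1 level below Yara Okafor, and Lysander Garcia is 2 levels below Yara Okafor (their lowest common manager). The shortest path runs up from Emil Reyes to Yara Okafor and back down to Lysander Garcia: 1 + 2 = 3 links.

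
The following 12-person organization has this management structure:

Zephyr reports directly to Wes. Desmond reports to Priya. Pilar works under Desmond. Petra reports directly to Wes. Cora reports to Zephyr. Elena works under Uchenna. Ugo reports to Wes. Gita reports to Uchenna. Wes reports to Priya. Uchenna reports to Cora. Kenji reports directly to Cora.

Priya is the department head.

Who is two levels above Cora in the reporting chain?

Wes

Cora reports to Zephyr, and Zephyr reports to Wes. So Cora's skip-level manager is Wes.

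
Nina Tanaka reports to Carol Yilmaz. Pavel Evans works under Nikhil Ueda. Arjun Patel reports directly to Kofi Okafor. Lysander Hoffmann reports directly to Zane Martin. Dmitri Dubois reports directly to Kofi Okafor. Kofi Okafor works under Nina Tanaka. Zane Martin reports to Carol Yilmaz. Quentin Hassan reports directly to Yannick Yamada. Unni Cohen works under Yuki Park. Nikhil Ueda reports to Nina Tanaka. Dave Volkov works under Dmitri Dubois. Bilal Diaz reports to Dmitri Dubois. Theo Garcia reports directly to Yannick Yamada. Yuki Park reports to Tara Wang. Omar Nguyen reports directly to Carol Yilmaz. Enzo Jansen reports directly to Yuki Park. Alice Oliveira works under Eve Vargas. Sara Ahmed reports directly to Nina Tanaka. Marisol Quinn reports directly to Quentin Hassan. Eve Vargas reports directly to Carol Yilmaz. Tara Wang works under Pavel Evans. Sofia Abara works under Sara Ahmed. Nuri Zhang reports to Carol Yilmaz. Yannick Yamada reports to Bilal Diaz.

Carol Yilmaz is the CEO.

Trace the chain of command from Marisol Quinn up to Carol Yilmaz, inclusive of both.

Marisol Quinn reports to Quentin Hassan. Quentin Hassan reports to Yannick Yamada. Yannick Yamada reports to Bilal Diaz. Bilal Diaz reports to Dmitri Dubois. Dmitri Dubois reports to Kofi Okafor. Kofi Okafor reports to Nina Tanaka. Nina Tanaka reports to Carol Yilmaz. Carol Yilmaz is at the top.

Marisol Quinn -> Quentin Hassan -> Yannick Yamada -> Bilal Diaz -> Dmitri Dubois -> Kofi Okafor -> Nina Tanaka -> Carol Yilmaz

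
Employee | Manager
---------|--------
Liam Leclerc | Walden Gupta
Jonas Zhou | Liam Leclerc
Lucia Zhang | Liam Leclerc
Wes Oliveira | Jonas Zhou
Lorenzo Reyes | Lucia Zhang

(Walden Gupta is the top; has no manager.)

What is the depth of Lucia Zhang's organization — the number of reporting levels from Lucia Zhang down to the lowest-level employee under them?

1

The longest chain under Lucia Zhang runs Lucia Zhang → Lorenzo Reyes, which is 1 level below Lucia Zhang.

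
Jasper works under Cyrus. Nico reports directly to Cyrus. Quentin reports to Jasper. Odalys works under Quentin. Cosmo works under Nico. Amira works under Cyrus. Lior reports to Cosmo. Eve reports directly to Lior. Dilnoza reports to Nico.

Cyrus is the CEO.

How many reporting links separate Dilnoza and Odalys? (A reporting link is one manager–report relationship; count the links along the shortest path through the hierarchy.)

Dilnoza is 2 levels below Cyrus, and Odalys is 3 levels below Cyrus (their lowest common manager). The shortest path runs up from Dilnoza to Cyrus and back down to Odalys: 2 + 3 = 5 links.

5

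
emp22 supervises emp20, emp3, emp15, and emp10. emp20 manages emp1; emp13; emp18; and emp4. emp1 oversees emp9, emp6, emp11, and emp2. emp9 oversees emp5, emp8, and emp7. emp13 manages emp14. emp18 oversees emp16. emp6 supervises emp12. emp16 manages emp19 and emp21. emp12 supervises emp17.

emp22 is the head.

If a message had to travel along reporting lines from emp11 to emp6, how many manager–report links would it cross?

emp11 is 1 level below emp1, and emp6 is 1 level below emp1 (their lowest common manager). The shortest path runs up from emp11 to emp1 and back down to emp6: 1 + 1 = 2 links.

2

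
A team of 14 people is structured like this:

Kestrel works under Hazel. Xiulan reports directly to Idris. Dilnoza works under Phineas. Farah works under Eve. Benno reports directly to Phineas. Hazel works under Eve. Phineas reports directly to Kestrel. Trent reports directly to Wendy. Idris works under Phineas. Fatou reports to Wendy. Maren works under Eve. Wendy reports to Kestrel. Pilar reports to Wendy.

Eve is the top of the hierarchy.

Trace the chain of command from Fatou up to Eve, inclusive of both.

Fatou reports to Wendy. Wendy reports to Kestrel. Kestrel reports to Hazel. Hazel reports to Eve. Eve is at the top.

Fatou -> Wendy -> Kestrel -> Hazel -> Eve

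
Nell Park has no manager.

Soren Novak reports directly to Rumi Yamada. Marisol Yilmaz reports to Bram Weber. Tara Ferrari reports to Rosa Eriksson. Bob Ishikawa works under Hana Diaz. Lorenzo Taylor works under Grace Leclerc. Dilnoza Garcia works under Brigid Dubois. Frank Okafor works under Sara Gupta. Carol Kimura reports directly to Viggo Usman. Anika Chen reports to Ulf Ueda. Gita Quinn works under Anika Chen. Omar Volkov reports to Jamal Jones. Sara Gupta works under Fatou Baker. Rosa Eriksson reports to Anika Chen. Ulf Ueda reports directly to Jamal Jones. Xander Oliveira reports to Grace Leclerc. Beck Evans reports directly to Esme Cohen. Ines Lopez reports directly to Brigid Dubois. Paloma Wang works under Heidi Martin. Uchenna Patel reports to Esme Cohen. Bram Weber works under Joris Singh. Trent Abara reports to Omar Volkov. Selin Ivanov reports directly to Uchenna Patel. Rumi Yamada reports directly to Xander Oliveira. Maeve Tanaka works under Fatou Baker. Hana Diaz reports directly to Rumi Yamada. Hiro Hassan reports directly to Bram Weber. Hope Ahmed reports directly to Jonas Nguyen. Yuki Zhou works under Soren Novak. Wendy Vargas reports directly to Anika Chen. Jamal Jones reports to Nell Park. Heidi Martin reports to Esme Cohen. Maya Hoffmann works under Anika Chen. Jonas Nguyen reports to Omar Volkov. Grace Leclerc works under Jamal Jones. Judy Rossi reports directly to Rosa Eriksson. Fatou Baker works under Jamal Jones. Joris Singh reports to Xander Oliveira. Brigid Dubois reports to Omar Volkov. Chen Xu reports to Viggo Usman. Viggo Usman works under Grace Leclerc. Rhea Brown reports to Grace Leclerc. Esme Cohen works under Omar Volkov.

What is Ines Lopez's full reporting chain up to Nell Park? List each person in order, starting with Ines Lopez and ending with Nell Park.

Ines Lopez -> Brigid Dubois -> Omar Volkov -> Jamal Jones -> Nell Park

Ines Lopez reports to Brigid Dubois. Brigid Dubois reports to Omar Volkov. Omar Volkov reports to Jamal Jones. Jamal Jones reports to Nell Park. Nell Park is at the top.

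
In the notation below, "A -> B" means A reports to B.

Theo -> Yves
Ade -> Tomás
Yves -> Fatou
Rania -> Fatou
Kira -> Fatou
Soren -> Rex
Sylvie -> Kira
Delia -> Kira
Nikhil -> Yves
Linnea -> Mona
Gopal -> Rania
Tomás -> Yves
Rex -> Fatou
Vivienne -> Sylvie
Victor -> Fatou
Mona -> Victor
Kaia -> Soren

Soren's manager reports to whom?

Fatou

Soren reports to Rex, and Rex reports to Fatou. So Soren's skip-level manager is Fatou.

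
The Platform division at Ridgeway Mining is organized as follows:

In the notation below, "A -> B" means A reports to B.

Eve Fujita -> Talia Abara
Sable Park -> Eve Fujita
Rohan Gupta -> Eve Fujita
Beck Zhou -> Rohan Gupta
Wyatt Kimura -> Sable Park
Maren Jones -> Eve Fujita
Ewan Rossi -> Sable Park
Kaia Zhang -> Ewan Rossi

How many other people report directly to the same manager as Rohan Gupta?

2

Rohan Gupta reports to Eve Fujita. Eve Fujita's other direct reports are Sable Park, Maren Jones — 2 peers.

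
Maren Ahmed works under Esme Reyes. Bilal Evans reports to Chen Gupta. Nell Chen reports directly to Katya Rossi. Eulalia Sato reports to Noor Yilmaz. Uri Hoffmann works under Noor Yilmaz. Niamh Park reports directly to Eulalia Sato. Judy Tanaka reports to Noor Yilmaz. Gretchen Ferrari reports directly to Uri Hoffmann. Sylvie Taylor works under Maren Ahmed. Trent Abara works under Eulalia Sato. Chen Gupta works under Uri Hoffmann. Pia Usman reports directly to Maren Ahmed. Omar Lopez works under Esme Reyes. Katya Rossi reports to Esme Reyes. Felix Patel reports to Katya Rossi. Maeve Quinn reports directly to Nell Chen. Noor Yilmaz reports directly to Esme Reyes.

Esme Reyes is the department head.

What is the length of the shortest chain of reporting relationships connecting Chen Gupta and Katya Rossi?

Chen Gupta is 3 levels below Esme Reyes, and Katya Rossi is 1 level below Esme Reyes (their lowest common manager). The shortest path runs up from Chen Gupta to Esme Reyes and back down to Katya Rossi: 3 + 1 = 4 links.

4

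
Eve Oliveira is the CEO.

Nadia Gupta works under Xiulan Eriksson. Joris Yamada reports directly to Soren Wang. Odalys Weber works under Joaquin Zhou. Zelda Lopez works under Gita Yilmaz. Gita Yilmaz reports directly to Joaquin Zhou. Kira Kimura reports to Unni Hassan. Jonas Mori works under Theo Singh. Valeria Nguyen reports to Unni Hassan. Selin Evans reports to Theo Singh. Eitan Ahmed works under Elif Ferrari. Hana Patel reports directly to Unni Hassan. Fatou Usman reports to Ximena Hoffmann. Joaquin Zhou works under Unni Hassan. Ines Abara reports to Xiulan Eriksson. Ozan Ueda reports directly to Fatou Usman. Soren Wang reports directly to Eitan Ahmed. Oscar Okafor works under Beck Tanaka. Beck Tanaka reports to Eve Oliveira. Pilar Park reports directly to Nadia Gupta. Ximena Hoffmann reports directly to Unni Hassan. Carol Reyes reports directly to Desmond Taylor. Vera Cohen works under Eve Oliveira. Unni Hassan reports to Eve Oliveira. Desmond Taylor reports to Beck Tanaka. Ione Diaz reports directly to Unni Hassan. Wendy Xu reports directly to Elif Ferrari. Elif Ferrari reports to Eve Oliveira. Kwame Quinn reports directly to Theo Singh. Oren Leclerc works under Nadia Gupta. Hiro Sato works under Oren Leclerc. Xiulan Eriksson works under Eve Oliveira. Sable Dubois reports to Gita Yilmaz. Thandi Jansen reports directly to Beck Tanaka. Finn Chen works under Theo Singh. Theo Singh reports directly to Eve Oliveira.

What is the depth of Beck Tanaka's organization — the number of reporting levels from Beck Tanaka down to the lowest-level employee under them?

2

The longest chain under Beck Tanaka runs Beck Tanaka → Desmond Taylor → Carol Reyes, which is 2 levels below Beck Tanaka.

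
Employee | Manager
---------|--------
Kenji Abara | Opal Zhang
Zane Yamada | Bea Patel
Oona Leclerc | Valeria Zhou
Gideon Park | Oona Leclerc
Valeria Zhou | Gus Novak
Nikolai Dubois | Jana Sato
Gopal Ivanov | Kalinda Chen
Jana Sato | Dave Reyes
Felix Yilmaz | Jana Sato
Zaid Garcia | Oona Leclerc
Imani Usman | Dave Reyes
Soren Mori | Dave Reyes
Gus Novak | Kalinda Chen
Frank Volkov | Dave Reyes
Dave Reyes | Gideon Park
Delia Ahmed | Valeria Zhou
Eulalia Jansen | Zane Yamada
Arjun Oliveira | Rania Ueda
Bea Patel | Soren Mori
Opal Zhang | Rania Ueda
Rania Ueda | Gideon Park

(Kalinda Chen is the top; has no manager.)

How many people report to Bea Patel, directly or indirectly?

Bea Patel directly manages Zane Yamada. Under Zane Yamada: Eulalia Jansen (1). That's 2 in total.

2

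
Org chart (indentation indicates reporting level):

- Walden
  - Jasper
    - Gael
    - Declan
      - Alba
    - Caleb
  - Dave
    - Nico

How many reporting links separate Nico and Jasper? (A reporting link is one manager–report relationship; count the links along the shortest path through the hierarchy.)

3

Nico is 2 levels below Walden, and Jasper is 1 level below Walden (their lowest common manager). The shortest path runs up from Nico to Walden and back down to Jasper: 2 + 1 = 3 links.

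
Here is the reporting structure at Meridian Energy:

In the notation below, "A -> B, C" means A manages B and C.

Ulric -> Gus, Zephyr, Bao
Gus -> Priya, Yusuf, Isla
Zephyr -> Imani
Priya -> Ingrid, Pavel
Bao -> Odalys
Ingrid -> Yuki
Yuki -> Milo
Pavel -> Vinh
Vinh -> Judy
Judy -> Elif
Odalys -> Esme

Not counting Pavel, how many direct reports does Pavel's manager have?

1

Pavel reports to Priya. Priya's other direct reports are Ingrid — 1 peer.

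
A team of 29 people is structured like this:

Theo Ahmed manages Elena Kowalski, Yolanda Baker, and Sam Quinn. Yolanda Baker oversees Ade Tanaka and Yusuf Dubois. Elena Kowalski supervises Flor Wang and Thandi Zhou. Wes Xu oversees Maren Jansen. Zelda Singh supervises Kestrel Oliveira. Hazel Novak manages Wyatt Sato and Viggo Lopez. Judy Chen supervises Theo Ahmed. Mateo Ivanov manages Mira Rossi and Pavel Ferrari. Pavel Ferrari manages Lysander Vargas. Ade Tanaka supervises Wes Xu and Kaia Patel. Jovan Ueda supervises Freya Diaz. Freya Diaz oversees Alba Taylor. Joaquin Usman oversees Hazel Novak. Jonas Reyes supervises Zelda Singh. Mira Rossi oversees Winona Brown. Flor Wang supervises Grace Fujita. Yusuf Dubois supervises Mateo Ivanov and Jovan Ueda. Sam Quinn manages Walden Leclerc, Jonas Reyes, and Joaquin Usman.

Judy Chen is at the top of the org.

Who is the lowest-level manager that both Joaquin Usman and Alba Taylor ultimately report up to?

Joaquin Usman's chain of managers is Sam Quinn, Theo Ahmed, Judy Chen. Alba Taylor's chain of managers is Freya Diaz, Jovan Ueda, Yusuf Dubois, Yolanda Baker, Theo Ahmed, Judy Chen. The first manager that appears in both chains is Theo Ahmed.

Theo Ahmed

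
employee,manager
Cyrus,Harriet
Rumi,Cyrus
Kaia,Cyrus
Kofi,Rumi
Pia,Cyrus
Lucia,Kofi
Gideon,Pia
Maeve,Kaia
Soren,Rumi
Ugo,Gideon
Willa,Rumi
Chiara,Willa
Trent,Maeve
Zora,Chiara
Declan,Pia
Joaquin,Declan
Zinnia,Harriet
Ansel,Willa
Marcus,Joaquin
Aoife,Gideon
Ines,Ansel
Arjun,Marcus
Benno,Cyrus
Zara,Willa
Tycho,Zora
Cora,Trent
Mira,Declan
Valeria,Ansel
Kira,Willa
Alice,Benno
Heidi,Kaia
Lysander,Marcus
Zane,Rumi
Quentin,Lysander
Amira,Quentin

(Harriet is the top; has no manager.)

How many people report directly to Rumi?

Rumi directly manages Kofi, Soren, Willa, Zane. That is 4 direct reports.

4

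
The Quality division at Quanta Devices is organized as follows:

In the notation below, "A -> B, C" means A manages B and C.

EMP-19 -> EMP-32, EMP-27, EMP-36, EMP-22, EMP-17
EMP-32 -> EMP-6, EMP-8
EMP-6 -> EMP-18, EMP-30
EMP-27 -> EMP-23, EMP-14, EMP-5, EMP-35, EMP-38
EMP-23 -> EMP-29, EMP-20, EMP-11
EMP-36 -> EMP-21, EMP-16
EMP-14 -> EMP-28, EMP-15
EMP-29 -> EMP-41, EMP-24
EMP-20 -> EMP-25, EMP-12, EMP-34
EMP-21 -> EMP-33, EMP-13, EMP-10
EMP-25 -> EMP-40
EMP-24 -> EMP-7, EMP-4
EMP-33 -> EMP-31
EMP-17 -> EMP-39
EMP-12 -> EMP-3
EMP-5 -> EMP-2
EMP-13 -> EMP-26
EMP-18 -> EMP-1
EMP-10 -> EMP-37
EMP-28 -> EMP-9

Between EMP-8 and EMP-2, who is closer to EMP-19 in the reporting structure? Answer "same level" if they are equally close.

EMP-8

EMP-8 is 2 levels below EMP-19; EMP-2 is 3. EMP-8 is higher.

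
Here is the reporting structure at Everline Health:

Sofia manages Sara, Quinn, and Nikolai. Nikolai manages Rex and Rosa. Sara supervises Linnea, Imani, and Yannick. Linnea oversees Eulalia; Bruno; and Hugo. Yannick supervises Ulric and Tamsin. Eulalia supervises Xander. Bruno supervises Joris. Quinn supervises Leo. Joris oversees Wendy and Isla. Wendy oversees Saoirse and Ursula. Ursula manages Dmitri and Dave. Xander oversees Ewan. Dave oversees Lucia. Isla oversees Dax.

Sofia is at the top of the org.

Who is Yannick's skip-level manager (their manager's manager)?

Sofia

Yannick reports to Sara, and Sara reports to Sofia. So Yannick's skip-level manager is Sofia.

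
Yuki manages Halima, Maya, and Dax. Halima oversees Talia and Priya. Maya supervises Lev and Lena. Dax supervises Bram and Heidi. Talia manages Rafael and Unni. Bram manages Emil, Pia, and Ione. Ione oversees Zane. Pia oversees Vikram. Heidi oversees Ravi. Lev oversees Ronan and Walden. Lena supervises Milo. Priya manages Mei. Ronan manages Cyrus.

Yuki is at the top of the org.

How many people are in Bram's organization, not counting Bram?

5

Bram directly manages Ione, Pia, Emil. Under Ione: Zane (1). Under Pia: Vikram (1). Emil has no reports. So Bram's organization is 3 direct reports plus everyone under them: 2 + 2 + 1 = 5.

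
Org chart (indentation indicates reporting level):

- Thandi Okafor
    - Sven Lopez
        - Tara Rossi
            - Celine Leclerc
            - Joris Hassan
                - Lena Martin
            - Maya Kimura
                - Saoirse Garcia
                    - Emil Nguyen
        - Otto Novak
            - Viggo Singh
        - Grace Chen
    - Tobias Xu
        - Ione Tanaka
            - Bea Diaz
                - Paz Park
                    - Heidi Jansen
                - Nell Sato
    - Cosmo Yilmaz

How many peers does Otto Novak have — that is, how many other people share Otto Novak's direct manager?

2

Otto Novak reports to Sven Lopez. Sven Lopez's other direct reports are Tara Rossi, Grace Chen — 2 peers.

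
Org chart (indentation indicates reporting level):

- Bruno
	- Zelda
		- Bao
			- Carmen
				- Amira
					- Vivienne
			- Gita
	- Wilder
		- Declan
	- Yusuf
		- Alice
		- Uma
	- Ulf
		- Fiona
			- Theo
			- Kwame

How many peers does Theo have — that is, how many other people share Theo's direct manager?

1

Theo reports to Fiona. Fiona's other direct reports are Kwame — 1 peer.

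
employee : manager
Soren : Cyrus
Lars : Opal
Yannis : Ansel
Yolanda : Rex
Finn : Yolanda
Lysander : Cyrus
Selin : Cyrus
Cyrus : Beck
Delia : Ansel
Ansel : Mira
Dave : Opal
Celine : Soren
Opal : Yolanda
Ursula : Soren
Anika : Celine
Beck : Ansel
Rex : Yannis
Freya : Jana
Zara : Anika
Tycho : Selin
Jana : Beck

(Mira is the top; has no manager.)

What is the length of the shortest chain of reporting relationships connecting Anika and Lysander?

Anika is 3 levels below Cyrus, and Lysander is 1 level below Cyrus (their lowest common manager). The shortest path runs up from Anika to Cyrus and back down to Lysander: 3 + 1 = 4 links.

4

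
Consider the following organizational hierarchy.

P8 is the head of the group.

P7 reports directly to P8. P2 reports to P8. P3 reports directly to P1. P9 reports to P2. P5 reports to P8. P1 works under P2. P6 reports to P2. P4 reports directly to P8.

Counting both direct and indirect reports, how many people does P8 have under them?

8

P8 directly manages P2, P7, P5, P4. Under P2: P1, P3, P6, P9 (4). P7 has no reports. P5 has no reports. P4 has no reports. So P8's organization is 4 direct reports plus everyone under them: 5 + 1 + 1 + 1 = 8.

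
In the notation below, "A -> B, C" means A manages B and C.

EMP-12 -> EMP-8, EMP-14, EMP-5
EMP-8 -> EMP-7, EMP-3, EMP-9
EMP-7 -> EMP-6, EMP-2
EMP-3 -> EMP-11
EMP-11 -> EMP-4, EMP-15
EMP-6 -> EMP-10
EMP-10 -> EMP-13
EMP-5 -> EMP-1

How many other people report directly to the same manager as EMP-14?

2

EMP-14 reports to EMP-12. EMP-12's other direct reports are EMP-8, EMP-5 — 2 peers.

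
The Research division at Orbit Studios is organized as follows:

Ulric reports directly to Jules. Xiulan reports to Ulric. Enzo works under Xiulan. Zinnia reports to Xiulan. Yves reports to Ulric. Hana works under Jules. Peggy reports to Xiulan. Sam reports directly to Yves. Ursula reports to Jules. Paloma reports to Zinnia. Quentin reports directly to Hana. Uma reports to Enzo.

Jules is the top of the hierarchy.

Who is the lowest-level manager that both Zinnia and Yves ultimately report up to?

Ulric

Zinnia's chain of managers is Xiulan, Ulric, Jules. Yves's chain of managers is Ulric, Jules. The first manager that appears in both chains is Ulric.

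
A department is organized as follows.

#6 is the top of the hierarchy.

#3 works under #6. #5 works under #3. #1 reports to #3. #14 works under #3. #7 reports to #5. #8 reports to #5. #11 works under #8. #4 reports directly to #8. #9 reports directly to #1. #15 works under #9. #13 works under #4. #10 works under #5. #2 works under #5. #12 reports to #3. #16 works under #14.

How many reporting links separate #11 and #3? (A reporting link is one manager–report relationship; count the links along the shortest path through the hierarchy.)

#11 is in #3's organization: the chain from #11 up to #3 is #11 → #8 → #5 → #3, which is 3 links.

3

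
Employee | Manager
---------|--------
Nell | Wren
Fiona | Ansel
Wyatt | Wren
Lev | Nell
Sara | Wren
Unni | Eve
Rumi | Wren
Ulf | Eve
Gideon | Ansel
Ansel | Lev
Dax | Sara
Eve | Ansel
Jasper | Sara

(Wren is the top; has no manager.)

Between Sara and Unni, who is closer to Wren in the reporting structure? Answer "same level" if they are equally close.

Sara

Sara is 1 level below Wren; Unni is 5. Sara is higher.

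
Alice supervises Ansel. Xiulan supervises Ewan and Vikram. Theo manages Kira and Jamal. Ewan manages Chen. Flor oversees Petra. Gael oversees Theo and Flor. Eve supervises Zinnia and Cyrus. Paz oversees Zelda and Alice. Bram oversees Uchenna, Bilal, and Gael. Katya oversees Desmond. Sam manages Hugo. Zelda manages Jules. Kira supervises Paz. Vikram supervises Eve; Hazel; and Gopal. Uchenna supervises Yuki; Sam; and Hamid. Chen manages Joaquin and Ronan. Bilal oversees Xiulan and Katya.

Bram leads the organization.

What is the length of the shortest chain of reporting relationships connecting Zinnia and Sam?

7

Zinnia is 5 levels below Bram, and Sam is 2 levels below Bram (their lowest common manager). The shortest path runs up from Zinnia to Bram and back down to Sam: 5 + 2 = 7 links.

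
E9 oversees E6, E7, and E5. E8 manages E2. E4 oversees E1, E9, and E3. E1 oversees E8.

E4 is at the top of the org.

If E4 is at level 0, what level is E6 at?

Chain from E6 up to E4: E6 → E9 → E4. That is 2 steps up, so E6 is 2 levels below E4.

2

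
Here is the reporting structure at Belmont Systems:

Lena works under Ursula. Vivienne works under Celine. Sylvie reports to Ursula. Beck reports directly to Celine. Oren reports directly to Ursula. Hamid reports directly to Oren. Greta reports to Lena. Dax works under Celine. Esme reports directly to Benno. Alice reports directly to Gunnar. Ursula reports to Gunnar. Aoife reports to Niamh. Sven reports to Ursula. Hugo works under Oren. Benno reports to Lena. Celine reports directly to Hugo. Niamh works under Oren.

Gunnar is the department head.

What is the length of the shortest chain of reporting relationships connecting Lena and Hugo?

Lena is 1 level below Ursula, and Hugo is 2 levels below Ursula (their lowest common manager). The shortest path runs up from Lena to Ursula and back down to Hugo: 1 + 2 = 3 links.

3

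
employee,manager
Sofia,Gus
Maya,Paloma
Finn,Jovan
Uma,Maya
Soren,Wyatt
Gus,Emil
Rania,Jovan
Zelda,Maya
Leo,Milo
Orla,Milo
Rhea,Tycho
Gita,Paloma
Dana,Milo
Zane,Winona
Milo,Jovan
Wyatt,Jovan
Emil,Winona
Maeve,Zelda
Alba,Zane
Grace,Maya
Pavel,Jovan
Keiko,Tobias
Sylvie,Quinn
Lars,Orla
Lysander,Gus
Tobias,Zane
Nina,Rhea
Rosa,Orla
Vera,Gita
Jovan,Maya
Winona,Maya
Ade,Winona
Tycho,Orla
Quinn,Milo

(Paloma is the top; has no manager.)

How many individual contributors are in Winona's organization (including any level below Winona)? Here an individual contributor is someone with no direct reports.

5

The people in Winona's organization with no one reporting to them are Ade, Lysander, Sofia, Alba, Keiko. That is 5.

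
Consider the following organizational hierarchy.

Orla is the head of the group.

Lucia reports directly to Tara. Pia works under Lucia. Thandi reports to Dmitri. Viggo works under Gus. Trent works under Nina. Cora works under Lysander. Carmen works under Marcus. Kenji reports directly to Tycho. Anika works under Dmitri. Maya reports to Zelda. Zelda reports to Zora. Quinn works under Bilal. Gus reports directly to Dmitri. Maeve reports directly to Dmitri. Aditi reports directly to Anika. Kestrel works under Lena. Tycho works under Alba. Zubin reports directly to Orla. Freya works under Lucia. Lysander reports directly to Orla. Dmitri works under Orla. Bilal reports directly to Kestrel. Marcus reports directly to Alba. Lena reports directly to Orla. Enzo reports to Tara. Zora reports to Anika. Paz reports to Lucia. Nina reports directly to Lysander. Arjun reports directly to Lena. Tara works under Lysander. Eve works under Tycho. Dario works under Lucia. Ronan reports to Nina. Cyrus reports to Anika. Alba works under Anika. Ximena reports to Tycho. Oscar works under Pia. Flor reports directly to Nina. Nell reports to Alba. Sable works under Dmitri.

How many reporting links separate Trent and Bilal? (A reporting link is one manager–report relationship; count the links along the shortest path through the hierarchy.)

Trent is 3 levels below Orla, and Bilal is 3 levels below Orla (their lowest common manager). The shortest path runs up from Trent to Orla and back down to Bilal: 3 + 3 = 6 links.

6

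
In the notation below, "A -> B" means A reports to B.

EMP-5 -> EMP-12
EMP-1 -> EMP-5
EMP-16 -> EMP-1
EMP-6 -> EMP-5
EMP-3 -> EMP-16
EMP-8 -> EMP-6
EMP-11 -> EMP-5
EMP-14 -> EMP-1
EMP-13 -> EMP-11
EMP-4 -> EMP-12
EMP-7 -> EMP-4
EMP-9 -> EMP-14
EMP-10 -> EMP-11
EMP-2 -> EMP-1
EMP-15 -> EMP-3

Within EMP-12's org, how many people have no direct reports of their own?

The people in EMP-12's organization with no one reporting to them are EMP-7, EMP-10, EMP-13, EMP-8, EMP-2, EMP-9, EMP-15. That is 7.

7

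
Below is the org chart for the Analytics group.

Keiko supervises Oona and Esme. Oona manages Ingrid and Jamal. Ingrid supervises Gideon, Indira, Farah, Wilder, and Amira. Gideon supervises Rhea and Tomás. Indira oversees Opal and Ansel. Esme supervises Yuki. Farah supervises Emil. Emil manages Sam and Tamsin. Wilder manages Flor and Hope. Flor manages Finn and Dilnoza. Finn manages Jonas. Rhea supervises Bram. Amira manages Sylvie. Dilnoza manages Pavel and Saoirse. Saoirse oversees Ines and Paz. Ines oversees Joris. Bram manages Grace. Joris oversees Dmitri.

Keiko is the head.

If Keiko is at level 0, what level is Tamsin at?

5

Chain from Tamsin up to Keiko: Tamsin → Emil → Farah → Ingrid → Oona → Keiko. That is 5 steps up, so Tamsin is 5 levels below Keiko.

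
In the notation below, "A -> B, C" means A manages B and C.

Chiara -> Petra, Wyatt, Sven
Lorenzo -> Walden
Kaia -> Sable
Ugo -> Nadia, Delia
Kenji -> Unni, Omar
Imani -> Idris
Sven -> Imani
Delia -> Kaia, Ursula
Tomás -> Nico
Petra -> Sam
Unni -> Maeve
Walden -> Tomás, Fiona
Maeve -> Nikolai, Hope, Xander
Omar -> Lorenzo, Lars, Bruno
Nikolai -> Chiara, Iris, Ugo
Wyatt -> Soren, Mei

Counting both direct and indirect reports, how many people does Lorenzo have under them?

4

Lorenzo directly manages Walden. Under Walden: Fiona, Tomás, Nico (3). That's 4 in total.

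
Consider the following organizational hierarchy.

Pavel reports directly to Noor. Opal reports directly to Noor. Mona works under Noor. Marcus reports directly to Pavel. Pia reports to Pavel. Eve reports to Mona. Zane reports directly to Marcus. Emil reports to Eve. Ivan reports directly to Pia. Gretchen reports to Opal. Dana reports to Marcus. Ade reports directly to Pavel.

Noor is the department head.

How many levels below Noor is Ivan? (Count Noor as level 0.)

Chain from Ivan up to Noor: Ivan → Pia → Pavel → Noor. That is 3 steps up, so Ivan is 3 levels below Noor.

3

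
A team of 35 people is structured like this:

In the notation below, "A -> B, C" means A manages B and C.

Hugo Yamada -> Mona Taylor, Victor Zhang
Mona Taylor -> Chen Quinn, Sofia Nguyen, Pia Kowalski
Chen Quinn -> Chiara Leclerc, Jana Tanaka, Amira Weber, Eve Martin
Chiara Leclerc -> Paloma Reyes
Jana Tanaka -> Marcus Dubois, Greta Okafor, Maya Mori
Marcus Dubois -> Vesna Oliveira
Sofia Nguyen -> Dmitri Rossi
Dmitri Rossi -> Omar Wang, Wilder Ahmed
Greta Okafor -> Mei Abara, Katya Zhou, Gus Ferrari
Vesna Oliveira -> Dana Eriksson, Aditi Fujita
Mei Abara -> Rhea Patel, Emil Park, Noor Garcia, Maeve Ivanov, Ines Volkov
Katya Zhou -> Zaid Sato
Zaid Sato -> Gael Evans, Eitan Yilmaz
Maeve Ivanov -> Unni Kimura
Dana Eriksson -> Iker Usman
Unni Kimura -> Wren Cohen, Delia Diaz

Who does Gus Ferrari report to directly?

Gus Ferrari reports directly to Greta Okafor.

Greta Okafor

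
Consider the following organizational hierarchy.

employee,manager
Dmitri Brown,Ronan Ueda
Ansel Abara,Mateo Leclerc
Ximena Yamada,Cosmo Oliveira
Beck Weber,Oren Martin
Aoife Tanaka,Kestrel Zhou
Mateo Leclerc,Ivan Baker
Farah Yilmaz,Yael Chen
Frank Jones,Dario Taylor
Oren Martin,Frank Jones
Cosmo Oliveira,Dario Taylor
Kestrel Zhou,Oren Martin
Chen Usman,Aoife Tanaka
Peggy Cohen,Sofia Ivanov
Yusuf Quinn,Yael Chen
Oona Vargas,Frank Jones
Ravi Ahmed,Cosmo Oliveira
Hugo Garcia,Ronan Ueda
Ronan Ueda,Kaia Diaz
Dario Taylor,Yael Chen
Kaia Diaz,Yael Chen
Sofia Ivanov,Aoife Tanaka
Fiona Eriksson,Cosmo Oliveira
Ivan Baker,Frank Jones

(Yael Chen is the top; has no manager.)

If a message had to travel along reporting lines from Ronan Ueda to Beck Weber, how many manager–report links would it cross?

Ronan Ueda is 2 levels below Yael Chen, and Beck Weber is 4 levels below Yael Chen (their lowest common manager). The shortest path runs up from Ronan Ueda to Yael Chen and back down to Beck Weber: 2 + 4 = 6 links.

6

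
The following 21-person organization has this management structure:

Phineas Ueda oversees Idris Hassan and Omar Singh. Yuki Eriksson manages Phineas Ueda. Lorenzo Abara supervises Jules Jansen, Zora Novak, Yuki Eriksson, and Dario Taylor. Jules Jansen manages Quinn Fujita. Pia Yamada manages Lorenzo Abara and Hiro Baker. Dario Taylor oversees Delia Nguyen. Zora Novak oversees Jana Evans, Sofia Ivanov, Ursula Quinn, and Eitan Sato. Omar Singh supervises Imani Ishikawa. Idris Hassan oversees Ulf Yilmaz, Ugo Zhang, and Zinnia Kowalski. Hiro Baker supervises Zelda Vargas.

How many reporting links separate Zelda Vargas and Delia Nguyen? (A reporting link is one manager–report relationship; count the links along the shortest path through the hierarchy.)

Zelda Vargas is 2 levels below Pia Yamada, and Delia Nguyen is 3 levels below Pia Yamada (their lowest common manager). The shortest path runs up from Zelda Vargas to Pia Yamada and back down to Delia Nguyen: 2 + 3 = 5 links.

5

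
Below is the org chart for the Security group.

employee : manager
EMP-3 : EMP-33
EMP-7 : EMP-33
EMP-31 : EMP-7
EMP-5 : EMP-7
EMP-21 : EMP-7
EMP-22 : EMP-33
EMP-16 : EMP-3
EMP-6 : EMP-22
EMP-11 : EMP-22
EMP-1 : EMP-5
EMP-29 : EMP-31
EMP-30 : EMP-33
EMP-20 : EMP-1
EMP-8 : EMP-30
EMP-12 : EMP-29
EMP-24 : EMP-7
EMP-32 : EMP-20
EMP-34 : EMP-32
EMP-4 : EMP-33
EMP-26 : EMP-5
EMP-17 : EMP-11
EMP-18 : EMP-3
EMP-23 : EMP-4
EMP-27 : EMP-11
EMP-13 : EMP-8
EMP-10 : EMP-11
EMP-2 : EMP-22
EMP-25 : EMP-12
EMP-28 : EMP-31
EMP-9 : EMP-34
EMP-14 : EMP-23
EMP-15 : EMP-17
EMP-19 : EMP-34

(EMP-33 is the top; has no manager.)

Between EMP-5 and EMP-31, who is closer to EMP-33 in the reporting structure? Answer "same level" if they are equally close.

Both EMP-5 and EMP-31 are 2 levels below EMP-33.

same level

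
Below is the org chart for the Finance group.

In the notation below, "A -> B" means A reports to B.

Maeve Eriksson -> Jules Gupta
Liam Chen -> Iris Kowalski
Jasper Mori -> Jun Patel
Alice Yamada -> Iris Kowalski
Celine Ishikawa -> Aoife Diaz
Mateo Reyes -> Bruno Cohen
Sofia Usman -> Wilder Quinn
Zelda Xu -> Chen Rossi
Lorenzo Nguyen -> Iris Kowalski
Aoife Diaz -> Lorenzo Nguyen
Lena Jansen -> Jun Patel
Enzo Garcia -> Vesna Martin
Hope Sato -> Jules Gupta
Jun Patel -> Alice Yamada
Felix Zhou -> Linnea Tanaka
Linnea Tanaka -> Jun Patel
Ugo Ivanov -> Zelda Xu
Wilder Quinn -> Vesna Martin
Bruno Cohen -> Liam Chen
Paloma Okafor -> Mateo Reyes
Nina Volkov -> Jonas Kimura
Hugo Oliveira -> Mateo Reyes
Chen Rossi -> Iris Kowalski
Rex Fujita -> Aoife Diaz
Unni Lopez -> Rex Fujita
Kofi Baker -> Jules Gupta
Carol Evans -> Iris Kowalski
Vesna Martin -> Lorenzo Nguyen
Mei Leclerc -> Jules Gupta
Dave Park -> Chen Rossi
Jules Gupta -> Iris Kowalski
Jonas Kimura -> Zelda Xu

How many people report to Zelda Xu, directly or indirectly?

3

Zelda Xu directly manages Jonas Kimura, Ugo Ivanov. Under Jonas Kimura: Nina Volkov (1). Ugo Ivanov has no reports. So Zelda Xu's organization is 2 direct reports plus everyone under them: 2 + 1 = 3.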